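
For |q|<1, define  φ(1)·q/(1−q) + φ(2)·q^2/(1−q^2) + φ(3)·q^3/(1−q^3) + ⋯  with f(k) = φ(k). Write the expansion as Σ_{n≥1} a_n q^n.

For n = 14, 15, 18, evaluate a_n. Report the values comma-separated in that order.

[q^14] φ(14)=6,φ(7)=6,φ(2)=1,φ(1)=1 ⇒ 14
n=15: 15·1 5·3 3·5 1·15  φ→[8+4+2+1]=15
d|18:{1,2,3,6,9,18}  Σφ=1+1+2+2+6+6=18

14, 15, 18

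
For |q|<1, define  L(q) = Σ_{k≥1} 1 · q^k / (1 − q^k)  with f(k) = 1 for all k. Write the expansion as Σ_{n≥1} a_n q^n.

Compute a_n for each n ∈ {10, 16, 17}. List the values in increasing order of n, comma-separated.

4, 5, 2

n=10: 10·1 5·2 2·5 1·10  f→[1+1+1+1]=4
[q^16] f(16)=1,f(8)=1,f(4)=1,f(2)=1,f(1)=1 ⇒ 5
n=17: 17·1 1·17  f→[1+1]=2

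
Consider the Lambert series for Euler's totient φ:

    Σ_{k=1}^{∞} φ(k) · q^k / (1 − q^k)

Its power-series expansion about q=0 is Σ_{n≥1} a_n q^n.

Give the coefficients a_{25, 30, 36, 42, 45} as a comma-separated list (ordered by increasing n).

[q^25] φ(1)=1,φ(5)=4,φ(25)=20 ⇒ 25
q^30  k|30↦φ(k): 30:8 15:8 10:4 6:2 5:4 3:2 2:1 1:1  a_30=30
[q^36] φ(1)=1,φ(2)=1,φ(3)=2,φ(4)=2,φ(6)=2,φ(9)=6,φ(12)=4,φ(18)=6,φ(36)=12 ⇒ 36
n=42: 1·42 2·21 3·14 6·7 7·6 14·3 21·2 42·1  φ→[1+1+2+2+6+6+12+12]=42
d|45:{1,3,5,9,15,45}  Σφ=1+2+4+6+8+24=45

25, 30, 36, 42, 45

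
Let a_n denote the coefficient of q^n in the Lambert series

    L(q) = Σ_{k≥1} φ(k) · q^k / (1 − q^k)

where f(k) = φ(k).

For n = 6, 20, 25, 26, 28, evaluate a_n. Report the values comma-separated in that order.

q^6  k|6↦φ(k): 1:1 2:1 3:2 6:2  a_6=6
d|20:{20,10,5,4,2,1}  Σφ=8+4+4+2+1+1=20
d|25:{25,5,1}  Σφ=20+4+1=25
q^26  k|26↦φ(k): 26:12 13:12 2:1 1:1  a_26=26
d|28:{1,2,4,7,14,28}  Σφ=1+1+2+6+6+12=28

6, 20, 25, 26, 28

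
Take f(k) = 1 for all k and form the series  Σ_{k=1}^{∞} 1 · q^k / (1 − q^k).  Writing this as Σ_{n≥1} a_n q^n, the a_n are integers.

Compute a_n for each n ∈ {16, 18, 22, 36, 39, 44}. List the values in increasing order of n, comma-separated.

[q^16] f(1)=1,f(2)=1,f(4)=1,f(8)=1,f(16)=1 ⇒ 5
n=18: 1·18 2·9 3·6 6·3 9·2 18·1  f→[1+1+1+1+1+1]=6
[q^22] f(22)=1,f(11)=1,f(2)=1,f(1)=1 ⇒ 4
q^36  k|36↦f(k): 36:1 18:1 12:1 9:1 6:1 4:1 3:1 2:1 1:1  a_36=9
q^39  k|39↦f(k): 39:1 13:1 3:1 1:1  a_39=4
[q^44] f(44)=1,f(22)=1,f(11)=1,f(4)=1,f(2)=1,f(1)=1 ⇒ 6

5, 6, 4, 9, 4, 6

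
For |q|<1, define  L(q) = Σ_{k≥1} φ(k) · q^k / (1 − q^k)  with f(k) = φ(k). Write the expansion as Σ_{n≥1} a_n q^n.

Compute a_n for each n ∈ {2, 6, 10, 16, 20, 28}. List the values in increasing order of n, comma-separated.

n=2: 1·2 2·1  φ→[1+1]=2
q^6  k|6↦φ(k): 6:2 3:2 2:1 1:1  a_6=6
n=10: 1·10 2·5 5·2 10·1  φ→[1+1+4+4]=10
q^16  k|16↦φ(k): 16:8 8:4 4:2 2:1 1:1  a_16=16
n=20: 20·1 10·2 5·4 4·5 2·10 1·20  φ→[8+4+4+2+1+1]=20
n=28: 1·28 2·14 4·7 7·4 14·2 28·1  φ→[1+1+2+6+6+12]=28

2, 6, 10, 16, 20, 28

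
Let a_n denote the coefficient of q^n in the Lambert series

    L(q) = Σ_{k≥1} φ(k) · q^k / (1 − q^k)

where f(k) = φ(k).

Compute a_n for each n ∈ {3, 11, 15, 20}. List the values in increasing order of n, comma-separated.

q^3  k|3↦φ(k): 3:2 1:1  a_3=3
n=11: 1·11 11·1  φ→[1+10]=11
n=15: 1·15 3·5 5·3 15·1  φ→[1+2+4+8]=15
n=20: 20·1 10·2 5·4 4·5 2·10 1·20  φ→[8+4+4+2+1+1]=20

3, 11, 15, 20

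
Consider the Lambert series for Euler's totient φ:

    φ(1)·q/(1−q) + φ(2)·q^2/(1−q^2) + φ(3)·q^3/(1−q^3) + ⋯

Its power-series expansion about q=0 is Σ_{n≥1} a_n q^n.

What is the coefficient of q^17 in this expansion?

q^17  k|17↦φ(k): 17:16 1:1  a_17=17

a_17 = 17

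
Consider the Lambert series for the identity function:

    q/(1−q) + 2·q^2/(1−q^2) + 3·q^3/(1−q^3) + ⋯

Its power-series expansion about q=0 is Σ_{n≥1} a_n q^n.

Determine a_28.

q^28  k|28↦f(k): 28:28 14:14 7:7 4:4 2:2 1:1  a_28=56

a_28 = 56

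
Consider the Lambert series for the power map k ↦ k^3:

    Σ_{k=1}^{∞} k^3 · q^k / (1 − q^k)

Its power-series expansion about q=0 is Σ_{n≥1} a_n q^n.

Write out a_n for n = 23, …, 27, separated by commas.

12168, 16380, 15751, 19782, 20440

n=23: 1·23 23·1  f→[1+12167]=12168
[q^24] f(1)=1,f(2)=8,f(3)=27,f(4)=64,f(6)=216,f(8)=512,f(12)=1728,f(24)=13824 ⇒ 16380
n=25: 25·1 5·5 1·25  f→[15625+125+1]=15751
q^26  k|26↦f(k): 1:1 2:8 13:2197 26:17576  a_26=19782
n=27: 1·27 3·9 9·3 27·1  f→[1+27+729+19683]=20440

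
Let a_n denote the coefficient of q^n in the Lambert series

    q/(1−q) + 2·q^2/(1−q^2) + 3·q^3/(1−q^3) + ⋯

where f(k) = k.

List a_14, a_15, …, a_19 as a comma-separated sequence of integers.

d|14:{14,7,2,1}  Σf=14+7+2+1=24
d|15:{1,3,5,15}  Σf=1+3+5+15=24
q^16  k|16↦f(k): 1:1 2:2 4:4 8:8 16:16  a_16=31
[q^17] f(1)=1,f(17)=17 ⇒ 18
n=18: 1·18 2·9 3·6 6·3 9·2 18·1  f→[1+2+3+6+9+18]=39
[q^19] f(1)=1,f(19)=19 ⇒ 20

24, 24, 31, 18, 39, 20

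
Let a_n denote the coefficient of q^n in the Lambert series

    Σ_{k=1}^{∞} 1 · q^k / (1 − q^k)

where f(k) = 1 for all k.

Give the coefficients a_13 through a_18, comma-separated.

[q^13] f(1)=1,f(13)=1 ⇒ 2
n=14: 14·1 7·2 2·7 1·14  f→[1+1+1+1]=4
[q^15] f(15)=1,f(5)=1,f(3)=1,f(1)=1 ⇒ 4
q^16  k|16↦f(k): 16:1 8:1 4:1 2:1 1:1  a_16=5
d|17:{1,17}  Σf=1+1=2
n=18: 1·18 2·9 3·6 6·3 9·2 18·1  f→[1+1+1+1+1+1]=6

2, 4, 4, 5, 2, 6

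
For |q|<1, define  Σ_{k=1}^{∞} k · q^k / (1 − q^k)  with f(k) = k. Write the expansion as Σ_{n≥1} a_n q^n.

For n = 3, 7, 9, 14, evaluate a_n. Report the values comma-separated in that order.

4, 8, 13, 24

n=3: 3·1 1·3  f→[3+1]=4
[q^7] f(1)=1,f(7)=7 ⇒ 8
d|9:{9,3,1}  Σf=9+3+1=13
n=14: 14·1 7·2 2·7 1·14  f→[14+7+2+1]=24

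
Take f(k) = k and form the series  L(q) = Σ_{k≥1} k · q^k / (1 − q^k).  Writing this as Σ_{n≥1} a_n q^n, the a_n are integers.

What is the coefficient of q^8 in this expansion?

d|8:{1,2,4,8}  Σf=1+2+4+8=15

a_8 = 15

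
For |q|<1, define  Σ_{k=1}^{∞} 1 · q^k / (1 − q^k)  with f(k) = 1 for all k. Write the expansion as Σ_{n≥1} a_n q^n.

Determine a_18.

a_18 = 6

n=18: 18·1 9·2 6·3 3·6 2·9 1·18  f→[1+1+1+1+1+1]=6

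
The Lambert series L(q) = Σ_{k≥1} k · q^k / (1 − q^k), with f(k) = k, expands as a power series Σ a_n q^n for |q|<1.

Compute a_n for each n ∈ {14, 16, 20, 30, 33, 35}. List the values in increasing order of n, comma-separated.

24, 31, 42, 72, 48, 48

[q^14] f(1)=1,f(2)=2,f(7)=7,f(14)=14 ⇒ 24
d|16:{1,2,4,8,16}  Σf=1+2+4+8+16=31
[q^20] f(20)=20,f(10)=10,f(5)=5,f(4)=4,f(2)=2,f(1)=1 ⇒ 42
[q^30] f(1)=1,f(2)=2,f(3)=3,f(5)=5,f(6)=6,f(10)=10,f(15)=15,f(30)=30 ⇒ 72
n=33: 33·1 11·3 3·11 1·33  f→[33+11+3+1]=48
q^35  k|35↦f(k): 1:1 5:5 7:7 35:35  a_35=48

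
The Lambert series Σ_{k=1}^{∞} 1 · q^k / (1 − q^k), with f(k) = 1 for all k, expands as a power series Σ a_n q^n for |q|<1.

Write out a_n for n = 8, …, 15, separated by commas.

4, 3, 4, 2, 6, 2, 4, 4

q^8  k|8↦f(k): 8:1 4:1 2:1 1:1  a_8=4
[q^9] f(9)=1,f(3)=1,f(1)=1 ⇒ 3
d|10:{10,5,2,1}  Σf=1+1+1+1=4
q^11  k|11↦f(k): 1:1 11:1  a_11=2
q^12  k|12↦f(k): 1:1 2:1 3:1 4:1 6:1 12:1  a_12=6
[q^13] f(1)=1,f(13)=1 ⇒ 2
d|14:{14,7,2,1}  Σf=1+1+1+1=4
[q^15] f(15)=1,f(5)=1,f(3)=1,f(1)=1 ⇒ 4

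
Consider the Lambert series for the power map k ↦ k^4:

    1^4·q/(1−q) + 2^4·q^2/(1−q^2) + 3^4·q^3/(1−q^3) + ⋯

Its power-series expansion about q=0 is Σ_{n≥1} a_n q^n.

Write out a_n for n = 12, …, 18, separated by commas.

22386, 28562, 40834, 51332, 69905, 83522, 112931

[q^12] f(1)=1,f(2)=16,f(3)=81,f(4)=256,f(6)=1296,f(12)=20736 ⇒ 22386
n=13: 13·1 1·13  f→[28561+1]=28562
d|14:{14,7,2,1}  Σf=38416+2401+16+1=40834
[q^15] f(15)=50625,f(5)=625,f(3)=81,f(1)=1 ⇒ 51332
n=16: 16·1 8·2 4·4 2·8 1·16  f→[65536+4096+256+16+1]=69905
[q^17] f(1)=1,f(17)=83521 ⇒ 83522
[q^18] f(1)=1,f(2)=16,f(3)=81,f(6)=1296,f(9)=6561,f(18)=104976 ⇒ 112931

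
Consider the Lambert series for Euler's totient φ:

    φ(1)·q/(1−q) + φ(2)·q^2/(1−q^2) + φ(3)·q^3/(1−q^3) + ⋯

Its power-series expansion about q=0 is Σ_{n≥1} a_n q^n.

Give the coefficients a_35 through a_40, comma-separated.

[q^35] φ(1)=1,φ(5)=4,φ(7)=6,φ(35)=24 ⇒ 35
[q^36] φ(1)=1,φ(2)=1,φ(3)=2,φ(4)=2,φ(6)=2,φ(9)=6,φ(12)=4,φ(18)=6,φ(36)=12 ⇒ 36
[q^37] φ(1)=1,φ(37)=36 ⇒ 37
q^38  k|38↦φ(k): 1:1 2:1 19:18 38:18  a_38=38
q^39  k|39↦φ(k): 39:24 13:12 3:2 1:1  a_39=39
[q^40] φ(40)=16,φ(20)=8,φ(10)=4,φ(8)=4,φ(5)=4,φ(4)=2,φ(2)=1,φ(1)=1 ⇒ 40

35, 36, 37, 38, 39, 40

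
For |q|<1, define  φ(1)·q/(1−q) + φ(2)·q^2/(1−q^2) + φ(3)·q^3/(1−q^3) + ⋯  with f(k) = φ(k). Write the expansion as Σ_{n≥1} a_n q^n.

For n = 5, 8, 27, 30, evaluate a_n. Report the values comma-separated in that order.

[q^5] φ(1)=1,φ(5)=4 ⇒ 5
[q^8] φ(1)=1,φ(2)=1,φ(4)=2,φ(8)=4 ⇒ 8
q^27  k|27↦φ(k): 27:18 9:6 3:2 1:1  a_27=27
n=30: 1·30 2·15 3·10 5·6 6·5 10·3 15·2 30·1  φ→[1+1+2+4+2+4+8+8]=30

5, 8, 27, 30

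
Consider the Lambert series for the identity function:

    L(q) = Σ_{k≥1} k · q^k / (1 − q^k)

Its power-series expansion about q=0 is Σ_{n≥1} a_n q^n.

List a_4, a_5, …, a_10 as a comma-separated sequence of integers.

7, 6, 12, 8, 15, 13, 18

d|4:{4,2,1}  Σf=4+2+1=7
[q^5] f(5)=5,f(1)=1 ⇒ 6
q^6  k|6↦f(k): 1:1 2:2 3:3 6:6  a_6=12
n=7: 7·1 1·7  f→[7+1]=8
n=8: 8·1 4·2 2·4 1·8  f→[8+4+2+1]=15
d|9:{9,3,1}  Σf=9+3+1=13
n=10: 1·10 2·5 5·2 10·1  f→[1+2+5+10]=18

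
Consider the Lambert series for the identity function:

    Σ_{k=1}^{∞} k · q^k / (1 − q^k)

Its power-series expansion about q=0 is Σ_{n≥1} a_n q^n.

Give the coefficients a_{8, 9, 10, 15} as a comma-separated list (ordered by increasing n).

[q^8] f(1)=1,f(2)=2,f(4)=4,f(8)=8 ⇒ 15
[q^9] f(1)=1,f(3)=3,f(9)=9 ⇒ 13
q^10  k|10↦f(k): 1:1 2:2 5:5 10:10  a_10=18
n=15: 1·15 3·5 5·3 15·1  f→[1+3+5+15]=24

15, 13, 18, 24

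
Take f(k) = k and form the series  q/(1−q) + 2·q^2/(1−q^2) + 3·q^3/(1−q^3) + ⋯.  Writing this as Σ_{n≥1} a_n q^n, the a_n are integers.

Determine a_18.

q^18  k|18↦f(k): 1:1 2:2 3:3 6:6 9:9 18:18  a_18=39

a_18 = 39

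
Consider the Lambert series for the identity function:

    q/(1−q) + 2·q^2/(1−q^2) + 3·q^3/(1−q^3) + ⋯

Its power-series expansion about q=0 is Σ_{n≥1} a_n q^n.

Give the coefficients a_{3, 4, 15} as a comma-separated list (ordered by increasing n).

4, 7, 24

q^3  k|3↦f(k): 3:3 1:1  a_3=4
[q^4] f(1)=1,f(2)=2,f(4)=4 ⇒ 7
n=15: 1·15 3·5 5·3 15·1  f→[1+3+5+15]=24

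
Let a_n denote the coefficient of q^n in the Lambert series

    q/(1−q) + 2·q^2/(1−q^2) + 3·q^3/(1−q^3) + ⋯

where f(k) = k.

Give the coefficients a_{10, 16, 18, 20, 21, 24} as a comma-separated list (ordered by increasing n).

18, 31, 39, 42, 32, 60

[q^10] f(1)=1,f(2)=2,f(5)=5,f(10)=10 ⇒ 18
d|16:{1,2,4,8,16}  Σf=1+2+4+8+16=31
[q^18] f(1)=1,f(2)=2,f(3)=3,f(6)=6,f(9)=9,f(18)=18 ⇒ 39
d|20:{1,2,4,5,10,20}  Σf=1+2+4+5+10+20=42
n=21: 1·21 3·7 7·3 21·1  f→[1+3+7+21]=32
q^24  k|24↦f(k): 24:24 12:12 8:8 6:6 4:4 3:3 2:2 1:1  a_24=60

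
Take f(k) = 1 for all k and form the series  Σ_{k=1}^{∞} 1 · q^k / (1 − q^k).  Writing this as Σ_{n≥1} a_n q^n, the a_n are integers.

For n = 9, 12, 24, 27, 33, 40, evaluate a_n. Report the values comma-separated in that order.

q^9  k|9↦f(k): 1:1 3:1 9:1  a_9=3
[q^12] f(1)=1,f(2)=1,f(3)=1,f(4)=1,f(6)=1,f(12)=1 ⇒ 6
[q^24] f(1)=1,f(2)=1,f(3)=1,f(4)=1,f(6)=1,f(8)=1,f(12)=1,f(24)=1 ⇒ 8
d|27:{1,3,9,27}  Σf=1+1+1+1=4
[q^33] f(1)=1,f(3)=1,f(11)=1,f(33)=1 ⇒ 4
q^40  k|40↦f(k): 1:1 2:1 4:1 5:1 8:1 10:1 20:1 40:1  a_40=8

3, 6, 8, 4, 4, 8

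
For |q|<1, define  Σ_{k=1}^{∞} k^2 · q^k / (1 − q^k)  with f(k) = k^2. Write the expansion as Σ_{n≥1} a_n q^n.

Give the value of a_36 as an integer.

a_36 = 1911

d|36:{1,2,3,4,6,9,12,18,36}  Σf=1+4+9+16+36+81+144+324+1296=1911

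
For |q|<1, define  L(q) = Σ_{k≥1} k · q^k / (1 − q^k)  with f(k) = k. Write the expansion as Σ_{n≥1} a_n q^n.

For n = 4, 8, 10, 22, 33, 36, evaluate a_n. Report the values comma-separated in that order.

d|4:{4,2,1}  Σf=4+2+1=7
q^8  k|8↦f(k): 8:8 4:4 2:2 1:1  a_8=15
[q^10] f(10)=10,f(5)=5,f(2)=2,f(1)=1 ⇒ 18
q^22  k|22↦f(k): 22:22 11:11 2:2 1:1  a_22=36
d|33:{33,11,3,1}  Σf=33+11+3+1=48
d|36:{36,18,12,9,6,4,3,2,1}  Σf=36+18+12+9+6+4+3+2+1=91

7, 15, 18, 36, 48, 91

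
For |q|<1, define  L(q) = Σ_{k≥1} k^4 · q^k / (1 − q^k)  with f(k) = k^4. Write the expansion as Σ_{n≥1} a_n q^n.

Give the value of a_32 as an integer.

a_32 = 1118481

d|32:{1,2,4,8,16,32}  Σf=1+16+256+4096+65536+1048576=1118481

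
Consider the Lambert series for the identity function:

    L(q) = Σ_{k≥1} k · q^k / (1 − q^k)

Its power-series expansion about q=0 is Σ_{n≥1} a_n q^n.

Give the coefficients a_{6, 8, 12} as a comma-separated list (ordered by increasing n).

12, 15, 28

[q^6] f(6)=6,f(3)=3,f(2)=2,f(1)=1 ⇒ 12
[q^8] f(1)=1,f(2)=2,f(4)=4,f(8)=8 ⇒ 15
d|12:{12,6,4,3,2,1}  Σf=12+6+4+3+2+1=28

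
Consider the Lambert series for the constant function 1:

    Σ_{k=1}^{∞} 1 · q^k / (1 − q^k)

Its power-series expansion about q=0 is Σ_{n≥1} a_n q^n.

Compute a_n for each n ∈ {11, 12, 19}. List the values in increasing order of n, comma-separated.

n=11: 11·1 1·11  f→[1+1]=2
[q^12] f(12)=1,f(6)=1,f(4)=1,f(3)=1,f(2)=1,f(1)=1 ⇒ 6
d|19:{19,1}  Σf=1+1=2

2, 6, 2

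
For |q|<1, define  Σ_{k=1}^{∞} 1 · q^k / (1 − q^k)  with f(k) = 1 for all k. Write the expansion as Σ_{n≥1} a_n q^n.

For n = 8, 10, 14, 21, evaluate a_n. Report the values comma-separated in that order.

[q^8] f(1)=1,f(2)=1,f(4)=1,f(8)=1 ⇒ 4
[q^10] f(1)=1,f(2)=1,f(5)=1,f(10)=1 ⇒ 4
n=14: 14·1 7·2 2·7 1·14  f→[1+1+1+1]=4
d|21:{21,7,3,1}  Σf=1+1+1+1=4

4, 4, 4, 4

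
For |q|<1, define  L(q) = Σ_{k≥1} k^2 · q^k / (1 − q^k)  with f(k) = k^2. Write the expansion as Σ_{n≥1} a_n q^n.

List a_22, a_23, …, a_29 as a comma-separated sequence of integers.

d|22:{22,11,2,1}  Σf=484+121+4+1=610
n=23: 23·1 1·23  f→[529+1]=530
n=24: 1·24 2·12 3·8 4·6 6·4 8·3 12·2 24·1  f→[1+4+9+16+36+64+144+576]=850
d|25:{1,5,25}  Σf=1+25+625=651
d|26:{26,13,2,1}  Σf=676+169+4+1=850
[q^27] f(1)=1,f(3)=9,f(9)=81,f(27)=729 ⇒ 820
[q^28] f(1)=1,f(2)=4,f(4)=16,f(7)=49,f(14)=196,f(28)=784 ⇒ 1050
[q^29] f(1)=1,f(29)=841 ⇒ 842

610, 530, 850, 651, 850, 820, 1050, 842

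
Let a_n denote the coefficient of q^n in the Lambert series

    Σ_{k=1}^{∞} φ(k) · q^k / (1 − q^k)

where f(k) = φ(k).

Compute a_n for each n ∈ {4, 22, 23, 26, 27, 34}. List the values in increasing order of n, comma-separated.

d|4:{1,2,4}  Σφ=1+1+2=4
d|22:{1,2,11,22}  Σφ=1+1+10+10=22
d|23:{1,23}  Σφ=1+22=23
n=26: 1·26 2·13 13·2 26·1  φ→[1+1+12+12]=26
[q^27] φ(27)=18,φ(9)=6,φ(3)=2,φ(1)=1 ⇒ 27
n=34: 1·34 2·17 17·2 34·1  φ→[1+1+16+16]=34

4, 22, 23, 26, 27, 34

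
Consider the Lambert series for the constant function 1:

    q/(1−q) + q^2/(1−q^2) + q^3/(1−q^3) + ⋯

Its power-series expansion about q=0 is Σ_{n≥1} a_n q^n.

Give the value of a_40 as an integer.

a_40 = 8

n=40: 40·1 20·2 10·4 8·5 5·8 4·10 2·20 1·40  f→[1+1+1+1+1+1+1+1]=8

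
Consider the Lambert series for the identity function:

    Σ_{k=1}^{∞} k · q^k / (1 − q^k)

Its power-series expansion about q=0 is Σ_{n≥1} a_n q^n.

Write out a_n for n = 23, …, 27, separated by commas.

24, 60, 31, 42, 40

d|23:{23,1}  Σf=23+1=24
q^24  k|24↦f(k): 1:1 2:2 3:3 4:4 6:6 8:8 12:12 24:24  a_24=60
n=25: 1·25 5·5 25·1  f→[1+5+25]=31
d|26:{1,2,13,26}  Σf=1+2+13+26=42
d|27:{1,3,9,27}  Σf=1+3+9+27=40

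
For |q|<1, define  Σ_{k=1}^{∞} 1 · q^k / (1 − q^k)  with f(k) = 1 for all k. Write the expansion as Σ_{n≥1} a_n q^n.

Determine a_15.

q^15  k|15↦f(k): 15:1 5:1 3:1 1:1  a_15=4

a_15 = 4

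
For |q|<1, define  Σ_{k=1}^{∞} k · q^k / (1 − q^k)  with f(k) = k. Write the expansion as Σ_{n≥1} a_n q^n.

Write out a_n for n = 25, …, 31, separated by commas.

31, 42, 40, 56, 30, 72, 32

[q^25] f(1)=1,f(5)=5,f(25)=25 ⇒ 31
q^26  k|26↦f(k): 1:1 2:2 13:13 26:26  a_26=42
n=27: 27·1 9·3 3·9 1·27  f→[27+9+3+1]=40
[q^28] f(28)=28,f(14)=14,f(7)=7,f(4)=4,f(2)=2,f(1)=1 ⇒ 56
q^29  k|29↦f(k): 1:1 29:29  a_29=30
q^30  k|30↦f(k): 1:1 2:2 3:3 5:5 6:6 10:10 15:15 30:30  a_30=72
n=31: 1·31 31·1  f→[1+31]=32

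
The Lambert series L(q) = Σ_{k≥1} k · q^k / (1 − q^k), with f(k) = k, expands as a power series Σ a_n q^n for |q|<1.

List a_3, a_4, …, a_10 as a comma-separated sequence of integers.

4, 7, 6, 12, 8, 15, 13, 18

d|3:{1,3}  Σf=1+3=4
q^4  k|4↦f(k): 4:4 2:2 1:1  a_4=7
n=5: 1·5 5·1  f→[1+5]=6
d|6:{6,3,2,1}  Σf=6+3+2+1=12
[q^7] f(1)=1,f(7)=7 ⇒ 8
n=8: 1·8 2·4 4·2 8·1  f→[1+2+4+8]=15
[q^9] f(1)=1,f(3)=3,f(9)=9 ⇒ 13
n=10: 1·10 2·5 5·2 10·1  f→[1+2+5+10]=18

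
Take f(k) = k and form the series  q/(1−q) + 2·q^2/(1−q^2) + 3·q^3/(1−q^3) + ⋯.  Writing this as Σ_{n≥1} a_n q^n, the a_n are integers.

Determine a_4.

d|4:{1,2,4}  Σf=1+2+4=7

a_4 = 7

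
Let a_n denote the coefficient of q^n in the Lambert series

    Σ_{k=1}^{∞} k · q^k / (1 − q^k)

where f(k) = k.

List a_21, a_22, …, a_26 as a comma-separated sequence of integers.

d|21:{21,7,3,1}  Σf=21+7+3+1=32
q^22  k|22↦f(k): 22:22 11:11 2:2 1:1  a_22=36
n=23: 23·1 1·23  f→[23+1]=24
[q^24] f(24)=24,f(12)=12,f(8)=8,f(6)=6,f(4)=4,f(3)=3,f(2)=2,f(1)=1 ⇒ 60
q^25  k|25↦f(k): 25:25 5:5 1:1  a_25=31
[q^26] f(26)=26,f(13)=13,f(2)=2,f(1)=1 ⇒ 42

32, 36, 24, 60, 31, 42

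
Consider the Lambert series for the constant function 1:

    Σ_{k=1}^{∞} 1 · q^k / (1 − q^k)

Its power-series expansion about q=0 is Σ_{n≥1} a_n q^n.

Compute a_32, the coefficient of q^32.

a_32 = 6

n=32: 32·1 16·2 8·4 4·8 2·16 1·32  f→[1+1+1+1+1+1]=6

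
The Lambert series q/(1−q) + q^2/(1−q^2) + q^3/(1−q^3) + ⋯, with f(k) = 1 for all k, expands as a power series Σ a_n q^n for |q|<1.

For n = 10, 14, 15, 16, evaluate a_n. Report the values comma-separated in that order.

[q^10] f(1)=1,f(2)=1,f(5)=1,f(10)=1 ⇒ 4
[q^14] f(1)=1,f(2)=1,f(7)=1,f(14)=1 ⇒ 4
d|15:{15,5,3,1}  Σf=1+1+1+1=4
[q^16] f(1)=1,f(2)=1,f(4)=1,f(8)=1,f(16)=1 ⇒ 5

4, 4, 4, 5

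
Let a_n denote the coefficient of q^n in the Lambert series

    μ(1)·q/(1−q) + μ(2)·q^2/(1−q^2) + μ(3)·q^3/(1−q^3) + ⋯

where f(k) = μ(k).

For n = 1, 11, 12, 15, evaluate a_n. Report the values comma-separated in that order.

1, 0, 0, 0

n=1: 1·1  μ→[1]=1
n=11: 11·1 1·11  μ→[(-1)+1]=0
n=12: 12·1 6·2 4·3 3·4 2·6 1·12  μ→[0+1+0+(-1)+(-1)+1]=0
q^15  k|15↦μ(k): 15:1 5:-1 3:-1 1:1  a_15=0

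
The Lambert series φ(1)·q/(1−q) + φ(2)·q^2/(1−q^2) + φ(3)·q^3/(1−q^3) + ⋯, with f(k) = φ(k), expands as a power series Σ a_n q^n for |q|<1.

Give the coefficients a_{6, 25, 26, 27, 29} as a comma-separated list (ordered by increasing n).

n=6: 1·6 2·3 3·2 6·1  φ→[1+1+2+2]=6
q^25  k|25↦φ(k): 1:1 5:4 25:20  a_25=25
q^26  k|26↦φ(k): 26:12 13:12 2:1 1:1  a_26=26
n=27: 27·1 9·3 3·9 1·27  φ→[18+6+2+1]=27
n=29: 1·29 29·1  φ→[1+28]=29

6, 25, 26, 27, 29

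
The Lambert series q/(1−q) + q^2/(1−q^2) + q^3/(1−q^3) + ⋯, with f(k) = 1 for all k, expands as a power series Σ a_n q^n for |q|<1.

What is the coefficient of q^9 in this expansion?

a_9 = 3

q^9  k|9↦f(k): 1:1 3:1 9:1  a_9=3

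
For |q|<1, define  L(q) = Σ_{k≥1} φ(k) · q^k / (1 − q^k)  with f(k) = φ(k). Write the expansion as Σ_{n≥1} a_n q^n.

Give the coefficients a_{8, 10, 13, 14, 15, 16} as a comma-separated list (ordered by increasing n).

d|8:{1,2,4,8}  Σφ=1+1+2+4=8
d|10:{1,2,5,10}  Σφ=1+1+4+4=10
[q^13] φ(1)=1,φ(13)=12 ⇒ 13
d|14:{1,2,7,14}  Σφ=1+1+6+6=14
n=15: 15·1 5·3 3·5 1·15  φ→[8+4+2+1]=15
q^16  k|16↦φ(k): 16:8 8:4 4:2 2:1 1:1  a_16=16

8, 10, 13, 14, 15, 16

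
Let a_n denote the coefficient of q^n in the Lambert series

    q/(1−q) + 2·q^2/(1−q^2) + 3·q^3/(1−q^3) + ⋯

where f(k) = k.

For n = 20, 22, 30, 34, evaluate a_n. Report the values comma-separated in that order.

42, 36, 72, 54

q^20  k|20↦f(k): 20:20 10:10 5:5 4:4 2:2 1:1  a_20=42
[q^22] f(1)=1,f(2)=2,f(11)=11,f(22)=22 ⇒ 36
n=30: 1·30 2·15 3·10 5·6 6·5 10·3 15·2 30·1  f→[1+2+3+5+6+10+15+30]=72
q^34  k|34↦f(k): 1:1 2:2 17:17 34:34  a_34=54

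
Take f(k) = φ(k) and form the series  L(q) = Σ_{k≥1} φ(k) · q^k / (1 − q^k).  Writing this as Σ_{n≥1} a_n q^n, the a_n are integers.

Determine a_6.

q^6  k|6↦φ(k): 6:2 3:2 2:1 1:1  a_6=6

a_6 = 6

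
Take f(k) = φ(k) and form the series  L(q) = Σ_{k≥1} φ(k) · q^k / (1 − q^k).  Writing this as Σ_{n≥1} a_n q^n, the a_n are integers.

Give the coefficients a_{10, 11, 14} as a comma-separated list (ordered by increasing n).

q^10  k|10↦φ(k): 1:1 2:1 5:4 10:4  a_10=10
q^11  k|11↦φ(k): 11:10 1:1  a_11=11
[q^14] φ(14)=6,φ(7)=6,φ(2)=1,φ(1)=1 ⇒ 14

10, 11, 14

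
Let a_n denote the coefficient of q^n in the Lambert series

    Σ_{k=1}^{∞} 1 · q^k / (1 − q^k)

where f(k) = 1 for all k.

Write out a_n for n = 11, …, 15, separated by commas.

d|11:{1,11}  Σf=1+1=2
[q^12] f(1)=1,f(2)=1,f(3)=1,f(4)=1,f(6)=1,f(12)=1 ⇒ 6
[q^13] f(13)=1,f(1)=1 ⇒ 2
d|14:{1,2,7,14}  Σf=1+1+1+1=4
q^15  k|15↦f(k): 15:1 5:1 3:1 1:1  a_15=4

2, 6, 2, 4, 4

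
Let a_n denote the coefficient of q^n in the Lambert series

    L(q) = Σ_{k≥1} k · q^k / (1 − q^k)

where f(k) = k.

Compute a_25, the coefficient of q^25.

a_25 = 31

n=25: 1·25 5·5 25·1  f→[1+5+25]=31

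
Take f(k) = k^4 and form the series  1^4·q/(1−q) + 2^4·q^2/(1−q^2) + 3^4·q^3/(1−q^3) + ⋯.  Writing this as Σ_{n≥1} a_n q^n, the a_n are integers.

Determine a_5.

a_5 = 626

n=5: 5·1 1·5  f→[625+1]=626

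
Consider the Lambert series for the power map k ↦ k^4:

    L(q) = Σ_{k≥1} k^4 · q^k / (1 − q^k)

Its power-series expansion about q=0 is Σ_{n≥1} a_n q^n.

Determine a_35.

a_35 = 1503652

d|35:{35,7,5,1}  Σf=1500625+2401+625+1=1503652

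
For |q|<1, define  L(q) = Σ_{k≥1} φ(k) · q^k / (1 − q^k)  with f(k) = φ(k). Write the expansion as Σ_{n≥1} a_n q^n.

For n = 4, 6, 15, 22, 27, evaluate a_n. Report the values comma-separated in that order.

n=4: 1·4 2·2 4·1  φ→[1+1+2]=4
d|6:{6,3,2,1}  Σφ=2+2+1+1=6
n=15: 1·15 3·5 5·3 15·1  φ→[1+2+4+8]=15
[q^22] φ(1)=1,φ(2)=1,φ(11)=10,φ(22)=10 ⇒ 22
q^27  k|27↦φ(k): 27:18 9:6 3:2 1:1  a_27=27

4, 6, 15, 22, 27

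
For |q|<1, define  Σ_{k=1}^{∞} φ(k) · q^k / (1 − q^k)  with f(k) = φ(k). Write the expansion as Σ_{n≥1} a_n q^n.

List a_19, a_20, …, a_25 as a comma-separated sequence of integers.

q^19  k|19↦φ(k): 1:1 19:18  a_19=19
q^20  k|20↦φ(k): 1:1 2:1 4:2 5:4 10:4 20:8  a_20=20
q^21  k|21↦φ(k): 1:1 3:2 7:6 21:12  a_21=21
d|22:{22,11,2,1}  Σφ=10+10+1+1=22
[q^23] φ(23)=22,φ(1)=1 ⇒ 23
[q^24] φ(1)=1,φ(2)=1,φ(3)=2,φ(4)=2,φ(6)=2,φ(8)=4,φ(12)=4,φ(24)=8 ⇒ 24
d|25:{1,5,25}  Σφ=1+4+20=25

19, 20, 21, 22, 23, 24, 25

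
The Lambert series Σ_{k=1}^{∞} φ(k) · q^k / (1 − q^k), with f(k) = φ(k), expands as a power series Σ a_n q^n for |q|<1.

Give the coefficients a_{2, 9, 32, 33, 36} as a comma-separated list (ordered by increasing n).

[q^2] φ(1)=1,φ(2)=1 ⇒ 2
[q^9] φ(1)=1,φ(3)=2,φ(9)=6 ⇒ 9
d|32:{32,16,8,4,2,1}  Σφ=16+8+4+2+1+1=32
d|33:{1,3,11,33}  Σφ=1+2+10+20=33
q^36  k|36↦φ(k): 1:1 2:1 3:2 4:2 6:2 9:6 12:4 18:6 36:12  a_36=36

2, 9, 32, 33, 36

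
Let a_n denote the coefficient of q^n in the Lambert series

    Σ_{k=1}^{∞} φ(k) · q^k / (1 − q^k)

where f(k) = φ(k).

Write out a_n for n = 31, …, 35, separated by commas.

n=31: 1·31 31·1  φ→[1+30]=31
d|32:{32,16,8,4,2,1}  Σφ=16+8+4+2+1+1=32
[q^33] φ(1)=1,φ(3)=2,φ(11)=10,φ(33)=20 ⇒ 33
q^34  k|34↦φ(k): 34:16 17:16 2:1 1:1  a_34=34
d|35:{35,7,5,1}  Σφ=24+6+4+1=35

31, 32, 33, 34, 35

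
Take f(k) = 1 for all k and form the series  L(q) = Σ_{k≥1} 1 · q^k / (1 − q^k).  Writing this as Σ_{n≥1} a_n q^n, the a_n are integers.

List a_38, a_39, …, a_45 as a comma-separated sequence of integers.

[q^38] f(1)=1,f(2)=1,f(19)=1,f(38)=1 ⇒ 4
n=39: 1·39 3·13 13·3 39·1  f→[1+1+1+1]=4
n=40: 1·40 2·20 4·10 5·8 8·5 10·4 20·2 40·1  f→[1+1+1+1+1+1+1+1]=8
[q^41] f(1)=1,f(41)=1 ⇒ 2
q^42  k|42↦f(k): 1:1 2:1 3:1 6:1 7:1 14:1 21:1 42:1  a_42=8
q^43  k|43↦f(k): 43:1 1:1  a_43=2
d|44:{1,2,4,11,22,44}  Σf=1+1+1+1+1+1=6
n=45: 1·45 3·15 5·9 9·5 15·3 45·1  f→[1+1+1+1+1+1]=6

4, 4, 8, 2, 8, 2, 6, 6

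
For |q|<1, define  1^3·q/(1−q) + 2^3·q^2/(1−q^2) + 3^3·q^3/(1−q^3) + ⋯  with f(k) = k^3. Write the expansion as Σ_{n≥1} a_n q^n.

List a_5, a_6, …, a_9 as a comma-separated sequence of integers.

[q^5] f(1)=1,f(5)=125 ⇒ 126
q^6  k|6↦f(k): 1:1 2:8 3:27 6:216  a_6=252
[q^7] f(7)=343,f(1)=1 ⇒ 344
q^8  k|8↦f(k): 8:512 4:64 2:8 1:1  a_8=585
[q^9] f(1)=1,f(3)=27,f(9)=729 ⇒ 757

126, 252, 344, 585, 757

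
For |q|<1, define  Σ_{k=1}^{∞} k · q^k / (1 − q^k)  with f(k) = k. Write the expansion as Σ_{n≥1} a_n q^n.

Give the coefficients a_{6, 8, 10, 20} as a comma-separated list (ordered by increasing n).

n=6: 1·6 2·3 3·2 6·1  f→[1+2+3+6]=12
n=8: 1·8 2·4 4·2 8·1  f→[1+2+4+8]=15
d|10:{10,5,2,1}  Σf=10+5+2+1=18
n=20: 1·20 2·10 4·5 5·4 10·2 20·1  f→[1+2+4+5+10+20]=42

12, 15, 18, 42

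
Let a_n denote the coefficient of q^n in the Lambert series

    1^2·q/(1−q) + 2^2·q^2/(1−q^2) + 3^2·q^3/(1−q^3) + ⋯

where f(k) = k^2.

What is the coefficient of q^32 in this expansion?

a_32 = 1365

[q^32] f(32)=1024,f(16)=256,f(8)=64,f(4)=16,f(2)=4,f(1)=1 ⇒ 1365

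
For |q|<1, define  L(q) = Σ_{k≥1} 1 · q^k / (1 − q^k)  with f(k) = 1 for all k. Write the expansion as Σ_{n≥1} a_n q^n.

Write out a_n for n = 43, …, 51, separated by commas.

2, 6, 6, 4, 2, 10, 3, 6, 4

n=43: 43·1 1·43  f→[1+1]=2
q^44  k|44↦f(k): 1:1 2:1 4:1 11:1 22:1 44:1  a_44=6
n=45: 1·45 3·15 5·9 9·5 15·3 45·1  f→[1+1+1+1+1+1]=6
d|46:{46,23,2,1}  Σf=1+1+1+1=4
d|47:{47,1}  Σf=1+1=2
q^48  k|48↦f(k): 48:1 24:1 16:1 12:1 8:1 6:1 4:1 3:1 2:1 1:1  a_48=10
d|49:{1,7,49}  Σf=1+1+1=3
q^50  k|50↦f(k): 50:1 25:1 10:1 5:1 2:1 1:1  a_50=6
q^51  k|51↦f(k): 51:1 17:1 3:1 1:1  a_51=4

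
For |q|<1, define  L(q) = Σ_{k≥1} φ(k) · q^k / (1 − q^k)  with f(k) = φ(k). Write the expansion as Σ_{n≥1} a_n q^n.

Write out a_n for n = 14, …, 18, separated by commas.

q^14  k|14↦φ(k): 1:1 2:1 7:6 14:6  a_14=14
q^15  k|15↦φ(k): 1:1 3:2 5:4 15:8  a_15=15
[q^16] φ(1)=1,φ(2)=1,φ(4)=2,φ(8)=4,φ(16)=8 ⇒ 16
q^17  k|17↦φ(k): 1:1 17:16  a_17=17
[q^18] φ(1)=1,φ(2)=1,φ(3)=2,φ(6)=2,φ(9)=6,φ(18)=6 ⇒ 18

14, 15, 16, 17, 18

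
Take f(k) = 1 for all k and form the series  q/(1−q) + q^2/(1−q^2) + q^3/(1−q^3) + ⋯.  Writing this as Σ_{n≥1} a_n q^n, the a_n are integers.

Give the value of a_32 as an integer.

a_32 = 6

[q^32] f(32)=1,f(16)=1,f(8)=1,f(4)=1,f(2)=1,f(1)=1 ⇒ 6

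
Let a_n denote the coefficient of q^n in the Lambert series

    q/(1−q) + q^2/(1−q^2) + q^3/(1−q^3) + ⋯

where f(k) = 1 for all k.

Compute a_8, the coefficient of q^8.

n=8: 1·8 2·4 4·2 8·1  f→[1+1+1+1]=4

a_8 = 4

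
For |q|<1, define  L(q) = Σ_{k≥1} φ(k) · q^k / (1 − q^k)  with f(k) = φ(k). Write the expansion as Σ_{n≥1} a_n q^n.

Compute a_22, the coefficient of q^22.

[q^22] φ(22)=10,φ(11)=10,φ(2)=1,φ(1)=1 ⇒ 22

a_22 = 22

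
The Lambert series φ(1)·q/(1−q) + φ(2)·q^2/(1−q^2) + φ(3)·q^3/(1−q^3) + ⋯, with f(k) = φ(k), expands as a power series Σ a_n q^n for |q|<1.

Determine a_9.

q^9  k|9↦φ(k): 9:6 3:2 1:1  a_9=9

a_9 = 9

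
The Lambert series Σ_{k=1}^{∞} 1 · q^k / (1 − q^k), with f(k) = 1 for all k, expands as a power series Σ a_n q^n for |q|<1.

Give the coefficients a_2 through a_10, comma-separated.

n=2: 2·1 1·2  f→[1+1]=2
[q^3] f(1)=1,f(3)=1 ⇒ 2
[q^4] f(4)=1,f(2)=1,f(1)=1 ⇒ 3
q^5  k|5↦f(k): 5:1 1:1  a_5=2
q^6  k|6↦f(k): 6:1 3:1 2:1 1:1  a_6=4
q^7  k|7↦f(k): 1:1 7:1  a_7=2
[q^8] f(1)=1,f(2)=1,f(4)=1,f(8)=1 ⇒ 4
d|9:{1,3,9}  Σf=1+1+1=3
[q^10] f(10)=1,f(5)=1,f(2)=1,f(1)=1 ⇒ 4

2, 2, 3, 2, 4, 2, 4, 3, 4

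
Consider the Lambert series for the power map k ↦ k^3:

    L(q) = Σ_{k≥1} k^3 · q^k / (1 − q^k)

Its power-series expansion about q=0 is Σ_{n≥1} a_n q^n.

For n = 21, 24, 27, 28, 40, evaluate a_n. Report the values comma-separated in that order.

9632, 16380, 20440, 25112, 73710

[q^21] f(1)=1,f(3)=27,f(7)=343,f(21)=9261 ⇒ 9632
d|24:{24,12,8,6,4,3,2,1}  Σf=13824+1728+512+216+64+27+8+1=16380
n=27: 27·1 9·3 3·9 1·27  f→[19683+729+27+1]=20440
d|28:{1,2,4,7,14,28}  Σf=1+8+64+343+2744+21952=25112
q^40  k|40↦f(k): 1:1 2:8 4:64 5:125 8:512 10:1000 20:8000 40:64000  a_40=73710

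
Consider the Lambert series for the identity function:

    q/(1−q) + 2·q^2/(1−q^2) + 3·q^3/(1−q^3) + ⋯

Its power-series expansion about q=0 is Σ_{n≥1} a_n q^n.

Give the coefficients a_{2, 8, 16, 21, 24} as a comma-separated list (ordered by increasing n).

n=2: 2·1 1·2  f→[2+1]=3
[q^8] f(1)=1,f(2)=2,f(4)=4,f(8)=8 ⇒ 15
[q^16] f(16)=16,f(8)=8,f(4)=4,f(2)=2,f(1)=1 ⇒ 31
d|21:{1,3,7,21}  Σf=1+3+7+21=32
q^24  k|24↦f(k): 1:1 2:2 3:3 4:4 6:6 8:8 12:12 24:24  a_24=60

3, 15, 31, 32, 60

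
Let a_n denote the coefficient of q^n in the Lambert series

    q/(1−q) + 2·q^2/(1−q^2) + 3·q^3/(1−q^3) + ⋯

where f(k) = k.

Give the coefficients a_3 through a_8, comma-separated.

q^3  k|3↦f(k): 3:3 1:1  a_3=4
n=4: 4·1 2·2 1·4  f→[4+2+1]=7
d|5:{1,5}  Σf=1+5=6
d|6:{6,3,2,1}  Σf=6+3+2+1=12
n=7: 1·7 7·1  f→[1+7]=8
n=8: 8·1 4·2 2·4 1·8  f→[8+4+2+1]=15

4, 7, 6, 12, 8, 15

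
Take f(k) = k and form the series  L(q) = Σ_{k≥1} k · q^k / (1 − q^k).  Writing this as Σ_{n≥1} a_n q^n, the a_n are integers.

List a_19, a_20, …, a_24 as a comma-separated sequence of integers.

q^19  k|19↦f(k): 19:19 1:1  a_19=20
[q^20] f(20)=20,f(10)=10,f(5)=5,f(4)=4,f(2)=2,f(1)=1 ⇒ 42
q^21  k|21↦f(k): 21:21 7:7 3:3 1:1  a_21=32
d|22:{22,11,2,1}  Σf=22+11+2+1=36
q^23  k|23↦f(k): 23:23 1:1  a_23=24
[q^24] f(24)=24,f(12)=12,f(8)=8,f(6)=6,f(4)=4,f(3)=3,f(2)=2,f(1)=1 ⇒ 60

20, 42, 32, 36, 24, 60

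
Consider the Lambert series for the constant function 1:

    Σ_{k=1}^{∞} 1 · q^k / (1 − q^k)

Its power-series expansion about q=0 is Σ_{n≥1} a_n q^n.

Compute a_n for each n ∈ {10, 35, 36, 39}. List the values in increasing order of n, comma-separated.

d|10:{10,5,2,1}  Σf=1+1+1+1=4
n=35: 35·1 7·5 5·7 1·35  f→[1+1+1+1]=4
q^36  k|36↦f(k): 36:1 18:1 12:1 9:1 6:1 4:1 3:1 2:1 1:1  a_36=9
d|39:{39,13,3,1}  Σf=1+1+1+1=4

4, 4, 9, 4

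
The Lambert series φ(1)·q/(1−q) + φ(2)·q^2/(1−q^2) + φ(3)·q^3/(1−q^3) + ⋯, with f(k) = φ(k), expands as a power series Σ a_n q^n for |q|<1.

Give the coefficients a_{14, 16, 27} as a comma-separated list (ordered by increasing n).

d|14:{1,2,7,14}  Σφ=1+1+6+6=14
d|16:{1,2,4,8,16}  Σφ=1+1+2+4+8=16
q^27  k|27↦φ(k): 27:18 9:6 3:2 1:1  a_27=27

14, 16, 27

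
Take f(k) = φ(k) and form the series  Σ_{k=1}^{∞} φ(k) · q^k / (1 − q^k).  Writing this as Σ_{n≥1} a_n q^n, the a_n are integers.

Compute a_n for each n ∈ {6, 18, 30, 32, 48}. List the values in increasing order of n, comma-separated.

[q^6] φ(1)=1,φ(2)=1,φ(3)=2,φ(6)=2 ⇒ 6
d|18:{1,2,3,6,9,18}  Σφ=1+1+2+2+6+6=18
d|30:{30,15,10,6,5,3,2,1}  Σφ=8+8+4+2+4+2+1+1=30
d|32:{32,16,8,4,2,1}  Σφ=16+8+4+2+1+1=32
q^48  k|48↦φ(k): 1:1 2:1 3:2 4:2 6:2 8:4 12:4 16:8 24:8 48:16  a_48=48

6, 18, 30, 32, 48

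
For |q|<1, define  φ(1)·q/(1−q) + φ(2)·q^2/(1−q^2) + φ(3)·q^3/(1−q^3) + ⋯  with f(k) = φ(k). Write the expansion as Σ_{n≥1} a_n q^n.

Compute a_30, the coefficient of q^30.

n=30: 1·30 2·15 3·10 5·6 6·5 10·3 15·2 30·1  φ→[1+1+2+4+2+4+8+8]=30

a_30 = 30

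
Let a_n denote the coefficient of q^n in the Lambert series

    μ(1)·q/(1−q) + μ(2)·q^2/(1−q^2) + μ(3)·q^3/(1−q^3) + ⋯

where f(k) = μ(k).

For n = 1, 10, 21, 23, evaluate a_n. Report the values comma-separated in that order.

1, 0, 0, 0

n=1: 1·1  μ→[1]=1
q^10  k|10↦μ(k): 10:1 5:-1 2:-1 1:1  a_10=0
d|21:{21,7,3,1}  Σμ=1+(-1)+(-1)+1=0
d|23:{23,1}  Σμ=(-1)+1=0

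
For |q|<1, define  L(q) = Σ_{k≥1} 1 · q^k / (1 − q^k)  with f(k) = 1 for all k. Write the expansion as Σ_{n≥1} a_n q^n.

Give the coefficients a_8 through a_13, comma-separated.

n=8: 1·8 2·4 4·2 8·1  f→[1+1+1+1]=4
d|9:{9,3,1}  Σf=1+1+1=3
[q^10] f(10)=1,f(5)=1,f(2)=1,f(1)=1 ⇒ 4
n=11: 1·11 11·1  f→[1+1]=2
d|12:{1,2,3,4,6,12}  Σf=1+1+1+1+1+1=6
q^13  k|13↦f(k): 1:1 13:1  a_13=2

4, 3, 4, 2, 6, 2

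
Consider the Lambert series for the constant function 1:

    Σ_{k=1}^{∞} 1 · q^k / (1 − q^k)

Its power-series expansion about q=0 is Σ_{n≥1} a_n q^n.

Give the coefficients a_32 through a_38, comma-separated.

6, 4, 4, 4, 9, 2, 4

[q^32] f(32)=1,f(16)=1,f(8)=1,f(4)=1,f(2)=1,f(1)=1 ⇒ 6
[q^33] f(1)=1,f(3)=1,f(11)=1,f(33)=1 ⇒ 4
[q^34] f(1)=1,f(2)=1,f(17)=1,f(34)=1 ⇒ 4
[q^35] f(35)=1,f(7)=1,f(5)=1,f(1)=1 ⇒ 4
d|36:{36,18,12,9,6,4,3,2,1}  Σf=1+1+1+1+1+1+1+1+1=9
q^37  k|37↦f(k): 1:1 37:1  a_37=2
[q^38] f(38)=1,f(19)=1,f(2)=1,f(1)=1 ⇒ 4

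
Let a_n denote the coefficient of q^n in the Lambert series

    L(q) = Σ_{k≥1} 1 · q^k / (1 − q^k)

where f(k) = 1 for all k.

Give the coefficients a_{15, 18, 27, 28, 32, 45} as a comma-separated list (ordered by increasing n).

4, 6, 4, 6, 6, 6

n=15: 1·15 3·5 5·3 15·1  f→[1+1+1+1]=4
d|18:{1,2,3,6,9,18}  Σf=1+1+1+1+1+1=6
[q^27] f(1)=1,f(3)=1,f(9)=1,f(27)=1 ⇒ 4
d|28:{1,2,4,7,14,28}  Σf=1+1+1+1+1+1=6
q^32  k|32↦f(k): 32:1 16:1 8:1 4:1 2:1 1:1  a_32=6
[q^45] f(45)=1,f(15)=1,f(9)=1,f(5)=1,f(3)=1,f(1)=1 ⇒ 6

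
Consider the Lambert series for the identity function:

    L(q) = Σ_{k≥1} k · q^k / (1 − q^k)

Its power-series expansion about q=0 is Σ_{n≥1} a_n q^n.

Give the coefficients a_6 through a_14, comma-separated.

[q^6] f(1)=1,f(2)=2,f(3)=3,f(6)=6 ⇒ 12
q^7  k|7↦f(k): 1:1 7:7  a_7=8
q^8  k|8↦f(k): 8:8 4:4 2:2 1:1  a_8=15
d|9:{9,3,1}  Σf=9+3+1=13
n=10: 10·1 5·2 2·5 1·10  f→[10+5+2+1]=18
[q^11] f(11)=11,f(1)=1 ⇒ 12
q^12  k|12↦f(k): 1:1 2:2 3:3 4:4 6:6 12:12  a_12=28
[q^13] f(1)=1,f(13)=13 ⇒ 14
[q^14] f(14)=14,f(7)=7,f(2)=2,f(1)=1 ⇒ 24

12, 8, 15, 13, 18, 12, 28, 14, 24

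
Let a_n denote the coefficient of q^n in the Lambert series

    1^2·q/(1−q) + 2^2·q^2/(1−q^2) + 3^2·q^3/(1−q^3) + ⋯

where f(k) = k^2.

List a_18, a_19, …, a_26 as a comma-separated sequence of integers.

d|18:{1,2,3,6,9,18}  Σf=1+4+9+36+81+324=455
q^19  k|19↦f(k): 19:361 1:1  a_19=362
n=20: 20·1 10·2 5·4 4·5 2·10 1·20  f→[400+100+25+16+4+1]=546
[q^21] f(1)=1,f(3)=9,f(7)=49,f(21)=441 ⇒ 500
d|22:{22,11,2,1}  Σf=484+121+4+1=610
[q^23] f(1)=1,f(23)=529 ⇒ 530
[q^24] f(1)=1,f(2)=4,f(3)=9,f(4)=16,f(6)=36,f(8)=64,f(12)=144,f(24)=576 ⇒ 850
q^25  k|25↦f(k): 25:625 5:25 1:1  a_25=651
[q^26] f(1)=1,f(2)=4,f(13)=169,f(26)=676 ⇒ 850

455, 362, 546, 500, 610, 530, 850, 651, 850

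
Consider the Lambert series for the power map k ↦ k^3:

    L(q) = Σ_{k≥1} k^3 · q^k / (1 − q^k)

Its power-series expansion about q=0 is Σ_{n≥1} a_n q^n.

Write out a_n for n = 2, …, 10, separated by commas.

9, 28, 73, 126, 252, 344, 585, 757, 1134

q^2  k|2↦f(k): 2:8 1:1  a_2=9
q^3  k|3↦f(k): 3:27 1:1  a_3=28
q^4  k|4↦f(k): 1:1 2:8 4:64  a_4=73
[q^5] f(1)=1,f(5)=125 ⇒ 126
n=6: 6·1 3·2 2·3 1·6  f→[216+27+8+1]=252
q^7  k|7↦f(k): 1:1 7:343  a_7=344
q^8  k|8↦f(k): 8:512 4:64 2:8 1:1  a_8=585
n=9: 1·9 3·3 9·1  f→[1+27+729]=757
d|10:{10,5,2,1}  Σf=1000+125+8+1=1134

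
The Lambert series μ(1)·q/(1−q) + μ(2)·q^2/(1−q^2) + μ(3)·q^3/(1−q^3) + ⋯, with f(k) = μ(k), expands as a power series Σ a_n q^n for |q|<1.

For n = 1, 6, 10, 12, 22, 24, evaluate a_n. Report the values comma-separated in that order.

1, 0, 0, 0, 0, 0

n=1: 1·1  μ→[1]=1
n=6: 1·6 2·3 3·2 6·1  μ→[1+(-1)+(-1)+1]=0
n=10: 1·10 2·5 5·2 10·1  μ→[1+(-1)+(-1)+1]=0
d|12:{1,2,3,4,6,12}  Σμ=1+(-1)+(-1)+0+1+0=0
d|22:{22,11,2,1}  Σμ=1+(-1)+(-1)+1=0
q^24  k|24↦μ(k): 24:0 12:0 8:0 6:1 4:0 3:-1 2:-1 1:1  a_24=0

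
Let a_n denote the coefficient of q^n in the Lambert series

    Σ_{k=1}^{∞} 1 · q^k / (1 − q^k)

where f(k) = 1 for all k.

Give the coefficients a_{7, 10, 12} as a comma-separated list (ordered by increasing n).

2, 4, 6

q^7  k|7↦f(k): 7:1 1:1  a_7=2
q^10  k|10↦f(k): 10:1 5:1 2:1 1:1  a_10=4
q^12  k|12↦f(k): 12:1 6:1 4:1 3:1 2:1 1:1  a_12=6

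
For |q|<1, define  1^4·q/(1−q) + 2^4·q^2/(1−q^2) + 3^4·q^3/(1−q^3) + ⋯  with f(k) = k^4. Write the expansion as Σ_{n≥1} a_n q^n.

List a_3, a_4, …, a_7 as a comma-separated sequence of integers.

82, 273, 626, 1394, 2402

n=3: 3·1 1·3  f→[81+1]=82
n=4: 4·1 2·2 1·4  f→[256+16+1]=273
d|5:{5,1}  Σf=625+1=626
q^6  k|6↦f(k): 1:1 2:16 3:81 6:1296  a_6=1394
n=7: 1·7 7·1  f→[1+2401]=2402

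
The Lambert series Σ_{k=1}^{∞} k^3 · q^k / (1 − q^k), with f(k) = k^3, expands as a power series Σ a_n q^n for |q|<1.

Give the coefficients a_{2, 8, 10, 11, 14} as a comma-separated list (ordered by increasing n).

9, 585, 1134, 1332, 3096

[q^2] f(1)=1,f(2)=8 ⇒ 9
n=8: 8·1 4·2 2·4 1·8  f→[512+64+8+1]=585
d|10:{1,2,5,10}  Σf=1+8+125+1000=1134
d|11:{1,11}  Σf=1+1331=1332
q^14  k|14↦f(k): 14:2744 7:343 2:8 1:1  a_14=3096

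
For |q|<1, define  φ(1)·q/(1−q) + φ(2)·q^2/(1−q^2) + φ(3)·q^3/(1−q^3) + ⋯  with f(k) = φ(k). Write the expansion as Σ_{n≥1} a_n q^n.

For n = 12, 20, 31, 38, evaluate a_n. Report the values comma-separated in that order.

n=12: 1·12 2·6 3·4 4·3 6·2 12·1  φ→[1+1+2+2+2+4]=12
n=20: 1·20 2·10 4·5 5·4 10·2 20·1  φ→[1+1+2+4+4+8]=20
n=31: 1·31 31·1  φ→[1+30]=31
[q^38] φ(38)=18,φ(19)=18,φ(2)=1,φ(1)=1 ⇒ 38

12, 20, 31, 38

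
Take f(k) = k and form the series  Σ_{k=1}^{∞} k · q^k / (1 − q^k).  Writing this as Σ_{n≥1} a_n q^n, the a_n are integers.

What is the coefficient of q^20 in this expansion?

a_20 = 42

[q^20] f(1)=1,f(2)=2,f(4)=4,f(5)=5,f(10)=10,f(20)=20 ⇒ 42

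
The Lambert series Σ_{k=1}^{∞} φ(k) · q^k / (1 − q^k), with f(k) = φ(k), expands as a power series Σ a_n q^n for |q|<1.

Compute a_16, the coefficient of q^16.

q^16  k|16↦φ(k): 1:1 2:1 4:2 8:4 16:8  a_16=16

a_16 = 16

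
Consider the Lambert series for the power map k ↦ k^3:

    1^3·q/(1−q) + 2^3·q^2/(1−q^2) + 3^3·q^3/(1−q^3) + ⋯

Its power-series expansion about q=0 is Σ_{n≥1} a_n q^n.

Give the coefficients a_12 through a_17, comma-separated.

n=12: 1·12 2·6 3·4 4·3 6·2 12·1  f→[1+8+27+64+216+1728]=2044
d|13:{1,13}  Σf=1+2197=2198
q^14  k|14↦f(k): 14:2744 7:343 2:8 1:1  a_14=3096
q^15  k|15↦f(k): 1:1 3:27 5:125 15:3375  a_15=3528
d|16:{16,8,4,2,1}  Σf=4096+512+64+8+1=4681
q^17  k|17↦f(k): 1:1 17:4913  a_17=4914

2044, 2198, 3096, 3528, 4681, 4914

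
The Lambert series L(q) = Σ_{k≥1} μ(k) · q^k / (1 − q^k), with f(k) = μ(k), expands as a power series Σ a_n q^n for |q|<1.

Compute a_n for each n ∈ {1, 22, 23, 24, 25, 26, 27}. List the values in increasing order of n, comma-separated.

1, 0, 0, 0, 0, 0, 0

d|1:{1}  Σμ=1=1
n=22: 1·22 2·11 11·2 22·1  μ→[1+(-1)+(-1)+1]=0
n=23: 1·23 23·1  μ→[1+(-1)]=0
q^24  k|24↦μ(k): 24:0 12:0 8:0 6:1 4:0 3:-1 2:-1 1:1  a_24=0
[q^25] μ(25)=0,μ(5)=-1,μ(1)=1 ⇒ 0
[q^26] μ(1)=1,μ(2)=-1,μ(13)=-1,μ(26)=1 ⇒ 0
n=27: 27·1 9·3 3·9 1·27  μ→[0+0+(-1)+1]=0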